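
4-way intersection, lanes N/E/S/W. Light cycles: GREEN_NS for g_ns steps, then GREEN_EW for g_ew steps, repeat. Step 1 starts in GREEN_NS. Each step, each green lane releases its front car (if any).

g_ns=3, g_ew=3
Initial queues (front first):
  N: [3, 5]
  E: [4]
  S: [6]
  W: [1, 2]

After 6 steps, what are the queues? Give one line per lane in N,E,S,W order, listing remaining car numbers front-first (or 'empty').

Step 1 [NS]: N:car3-GO,E:wait,S:car6-GO,W:wait | queues: N=1 E=1 S=0 W=2
Step 2 [NS]: N:car5-GO,E:wait,S:empty,W:wait | queues: N=0 E=1 S=0 W=2
Step 3 [NS]: N:empty,E:wait,S:empty,W:wait | queues: N=0 E=1 S=0 W=2
Step 4 [EW]: N:wait,E:car4-GO,S:wait,W:car1-GO | queues: N=0 E=0 S=0 W=1
Step 5 [EW]: N:wait,E:empty,S:wait,W:car2-GO | queues: N=0 E=0 S=0 W=0

N: empty
E: empty
S: empty
W: empty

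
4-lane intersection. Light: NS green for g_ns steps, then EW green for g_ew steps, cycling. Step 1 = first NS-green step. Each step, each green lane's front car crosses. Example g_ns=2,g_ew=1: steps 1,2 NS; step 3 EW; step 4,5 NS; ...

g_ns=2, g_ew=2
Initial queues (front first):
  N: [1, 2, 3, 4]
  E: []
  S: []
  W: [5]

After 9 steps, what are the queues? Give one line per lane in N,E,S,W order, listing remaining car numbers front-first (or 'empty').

Step 1 [NS]: N:car1-GO,E:wait,S:empty,W:wait | queues: N=3 E=0 S=0 W=1
Step 2 [NS]: N:car2-GO,E:wait,S:empty,W:wait | queues: N=2 E=0 S=0 W=1
Step 3 [EW]: N:wait,E:empty,S:wait,W:car5-GO | queues: N=2 E=0 S=0 W=0
Step 4 [EW]: N:wait,E:empty,S:wait,W:empty | queues: N=2 E=0 S=0 W=0
Step 5 [NS]: N:car3-GO,E:wait,S:empty,W:wait | queues: N=1 E=0 S=0 W=0
Step 6 [NS]: N:car4-GO,E:wait,S:empty,W:wait | queues: N=0 E=0 S=0 W=0

N: empty
E: empty
S: empty
W: empty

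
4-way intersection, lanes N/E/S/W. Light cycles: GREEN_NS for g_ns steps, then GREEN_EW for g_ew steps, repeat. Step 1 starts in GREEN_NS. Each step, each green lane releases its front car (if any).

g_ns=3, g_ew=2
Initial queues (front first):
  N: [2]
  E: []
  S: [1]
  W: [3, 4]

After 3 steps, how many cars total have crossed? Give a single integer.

Step 1 [NS]: N:car2-GO,E:wait,S:car1-GO,W:wait | queues: N=0 E=0 S=0 W=2
Step 2 [NS]: N:empty,E:wait,S:empty,W:wait | queues: N=0 E=0 S=0 W=2
Step 3 [NS]: N:empty,E:wait,S:empty,W:wait | queues: N=0 E=0 S=0 W=2
Cars crossed by step 3: 2

Answer: 2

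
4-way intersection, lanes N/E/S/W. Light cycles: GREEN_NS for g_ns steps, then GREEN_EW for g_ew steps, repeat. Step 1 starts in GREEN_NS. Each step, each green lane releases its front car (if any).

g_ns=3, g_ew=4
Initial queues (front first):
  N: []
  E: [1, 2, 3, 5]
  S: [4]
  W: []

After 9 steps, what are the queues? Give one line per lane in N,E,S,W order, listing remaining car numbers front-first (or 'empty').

Step 1 [NS]: N:empty,E:wait,S:car4-GO,W:wait | queues: N=0 E=4 S=0 W=0
Step 2 [NS]: N:empty,E:wait,S:empty,W:wait | queues: N=0 E=4 S=0 W=0
Step 3 [NS]: N:empty,E:wait,S:empty,W:wait | queues: N=0 E=4 S=0 W=0
Step 4 [EW]: N:wait,E:car1-GO,S:wait,W:empty | queues: N=0 E=3 S=0 W=0
Step 5 [EW]: N:wait,E:car2-GO,S:wait,W:empty | queues: N=0 E=2 S=0 W=0
Step 6 [EW]: N:wait,E:car3-GO,S:wait,W:empty | queues: N=0 E=1 S=0 W=0
Step 7 [EW]: N:wait,E:car5-GO,S:wait,W:empty | queues: N=0 E=0 S=0 W=0

N: empty
E: empty
S: empty
W: empty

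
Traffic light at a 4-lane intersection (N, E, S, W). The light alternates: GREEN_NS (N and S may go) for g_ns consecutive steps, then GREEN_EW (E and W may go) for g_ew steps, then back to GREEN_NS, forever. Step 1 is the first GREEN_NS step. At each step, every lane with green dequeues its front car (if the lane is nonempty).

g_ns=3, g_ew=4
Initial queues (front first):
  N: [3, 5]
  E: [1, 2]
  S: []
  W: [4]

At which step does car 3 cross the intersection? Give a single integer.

Step 1 [NS]: N:car3-GO,E:wait,S:empty,W:wait | queues: N=1 E=2 S=0 W=1
Step 2 [NS]: N:car5-GO,E:wait,S:empty,W:wait | queues: N=0 E=2 S=0 W=1
Step 3 [NS]: N:empty,E:wait,S:empty,W:wait | queues: N=0 E=2 S=0 W=1
Step 4 [EW]: N:wait,E:car1-GO,S:wait,W:car4-GO | queues: N=0 E=1 S=0 W=0
Step 5 [EW]: N:wait,E:car2-GO,S:wait,W:empty | queues: N=0 E=0 S=0 W=0
Car 3 crosses at step 1

1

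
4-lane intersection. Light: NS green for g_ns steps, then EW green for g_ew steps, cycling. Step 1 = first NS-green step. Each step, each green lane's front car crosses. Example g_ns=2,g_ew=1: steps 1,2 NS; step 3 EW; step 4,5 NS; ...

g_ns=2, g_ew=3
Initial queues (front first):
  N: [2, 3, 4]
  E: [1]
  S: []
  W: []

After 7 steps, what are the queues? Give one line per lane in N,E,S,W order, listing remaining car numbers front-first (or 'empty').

Step 1 [NS]: N:car2-GO,E:wait,S:empty,W:wait | queues: N=2 E=1 S=0 W=0
Step 2 [NS]: N:car3-GO,E:wait,S:empty,W:wait | queues: N=1 E=1 S=0 W=0
Step 3 [EW]: N:wait,E:car1-GO,S:wait,W:empty | queues: N=1 E=0 S=0 W=0
Step 4 [EW]: N:wait,E:empty,S:wait,W:empty | queues: N=1 E=0 S=0 W=0
Step 5 [EW]: N:wait,E:empty,S:wait,W:empty | queues: N=1 E=0 S=0 W=0
Step 6 [NS]: N:car4-GO,E:wait,S:empty,W:wait | queues: N=0 E=0 S=0 W=0

N: empty
E: empty
S: empty
W: empty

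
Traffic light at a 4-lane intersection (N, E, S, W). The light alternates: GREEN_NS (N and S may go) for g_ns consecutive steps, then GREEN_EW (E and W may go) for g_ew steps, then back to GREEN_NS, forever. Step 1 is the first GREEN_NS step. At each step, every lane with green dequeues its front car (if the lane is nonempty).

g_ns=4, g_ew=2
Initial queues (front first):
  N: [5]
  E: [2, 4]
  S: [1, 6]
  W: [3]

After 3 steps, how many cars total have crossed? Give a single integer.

Answer: 3

Derivation:
Step 1 [NS]: N:car5-GO,E:wait,S:car1-GO,W:wait | queues: N=0 E=2 S=1 W=1
Step 2 [NS]: N:empty,E:wait,S:car6-GO,W:wait | queues: N=0 E=2 S=0 W=1
Step 3 [NS]: N:empty,E:wait,S:empty,W:wait | queues: N=0 E=2 S=0 W=1
Cars crossed by step 3: 3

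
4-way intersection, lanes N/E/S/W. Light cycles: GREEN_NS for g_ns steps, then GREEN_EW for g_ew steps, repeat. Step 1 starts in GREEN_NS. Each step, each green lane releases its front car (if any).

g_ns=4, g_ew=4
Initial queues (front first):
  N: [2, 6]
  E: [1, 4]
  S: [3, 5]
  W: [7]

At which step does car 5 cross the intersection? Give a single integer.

Step 1 [NS]: N:car2-GO,E:wait,S:car3-GO,W:wait | queues: N=1 E=2 S=1 W=1
Step 2 [NS]: N:car6-GO,E:wait,S:car5-GO,W:wait | queues: N=0 E=2 S=0 W=1
Step 3 [NS]: N:empty,E:wait,S:empty,W:wait | queues: N=0 E=2 S=0 W=1
Step 4 [NS]: N:empty,E:wait,S:empty,W:wait | queues: N=0 E=2 S=0 W=1
Step 5 [EW]: N:wait,E:car1-GO,S:wait,W:car7-GO | queues: N=0 E=1 S=0 W=0
Step 6 [EW]: N:wait,E:car4-GO,S:wait,W:empty | queues: N=0 E=0 S=0 W=0
Car 5 crosses at step 2

2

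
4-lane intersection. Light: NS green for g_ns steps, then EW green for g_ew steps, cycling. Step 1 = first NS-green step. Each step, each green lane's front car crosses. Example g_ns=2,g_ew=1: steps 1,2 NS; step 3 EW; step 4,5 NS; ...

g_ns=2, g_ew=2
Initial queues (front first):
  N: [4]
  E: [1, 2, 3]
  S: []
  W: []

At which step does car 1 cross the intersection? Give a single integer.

Step 1 [NS]: N:car4-GO,E:wait,S:empty,W:wait | queues: N=0 E=3 S=0 W=0
Step 2 [NS]: N:empty,E:wait,S:empty,W:wait | queues: N=0 E=3 S=0 W=0
Step 3 [EW]: N:wait,E:car1-GO,S:wait,W:empty | queues: N=0 E=2 S=0 W=0
Step 4 [EW]: N:wait,E:car2-GO,S:wait,W:empty | queues: N=0 E=1 S=0 W=0
Step 5 [NS]: N:empty,E:wait,S:empty,W:wait | queues: N=0 E=1 S=0 W=0
Step 6 [NS]: N:empty,E:wait,S:empty,W:wait | queues: N=0 E=1 S=0 W=0
Step 7 [EW]: N:wait,E:car3-GO,S:wait,W:empty | queues: N=0 E=0 S=0 W=0
Car 1 crosses at step 3

3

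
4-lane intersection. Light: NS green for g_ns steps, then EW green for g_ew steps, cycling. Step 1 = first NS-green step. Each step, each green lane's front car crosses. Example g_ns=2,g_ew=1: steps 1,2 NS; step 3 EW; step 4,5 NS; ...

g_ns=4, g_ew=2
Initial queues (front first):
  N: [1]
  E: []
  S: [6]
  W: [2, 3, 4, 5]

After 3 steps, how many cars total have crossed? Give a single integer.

Step 1 [NS]: N:car1-GO,E:wait,S:car6-GO,W:wait | queues: N=0 E=0 S=0 W=4
Step 2 [NS]: N:empty,E:wait,S:empty,W:wait | queues: N=0 E=0 S=0 W=4
Step 3 [NS]: N:empty,E:wait,S:empty,W:wait | queues: N=0 E=0 S=0 W=4
Cars crossed by step 3: 2

Answer: 2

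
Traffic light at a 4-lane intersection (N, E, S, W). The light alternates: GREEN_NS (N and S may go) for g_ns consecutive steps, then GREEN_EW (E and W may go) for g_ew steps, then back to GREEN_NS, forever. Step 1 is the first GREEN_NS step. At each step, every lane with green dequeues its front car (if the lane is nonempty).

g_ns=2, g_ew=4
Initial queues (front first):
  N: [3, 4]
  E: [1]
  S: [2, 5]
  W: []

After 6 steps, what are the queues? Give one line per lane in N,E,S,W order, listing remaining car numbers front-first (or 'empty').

Step 1 [NS]: N:car3-GO,E:wait,S:car2-GO,W:wait | queues: N=1 E=1 S=1 W=0
Step 2 [NS]: N:car4-GO,E:wait,S:car5-GO,W:wait | queues: N=0 E=1 S=0 W=0
Step 3 [EW]: N:wait,E:car1-GO,S:wait,W:empty | queues: N=0 E=0 S=0 W=0

N: empty
E: empty
S: empty
W: empty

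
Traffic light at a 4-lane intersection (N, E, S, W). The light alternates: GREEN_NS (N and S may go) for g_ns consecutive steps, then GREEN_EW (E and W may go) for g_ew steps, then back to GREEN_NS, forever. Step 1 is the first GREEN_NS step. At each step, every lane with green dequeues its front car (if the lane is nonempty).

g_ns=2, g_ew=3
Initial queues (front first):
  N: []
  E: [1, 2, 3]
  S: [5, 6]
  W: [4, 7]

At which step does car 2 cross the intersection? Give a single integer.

Step 1 [NS]: N:empty,E:wait,S:car5-GO,W:wait | queues: N=0 E=3 S=1 W=2
Step 2 [NS]: N:empty,E:wait,S:car6-GO,W:wait | queues: N=0 E=3 S=0 W=2
Step 3 [EW]: N:wait,E:car1-GO,S:wait,W:car4-GO | queues: N=0 E=2 S=0 W=1
Step 4 [EW]: N:wait,E:car2-GO,S:wait,W:car7-GO | queues: N=0 E=1 S=0 W=0
Step 5 [EW]: N:wait,E:car3-GO,S:wait,W:empty | queues: N=0 E=0 S=0 W=0
Car 2 crosses at step 4

4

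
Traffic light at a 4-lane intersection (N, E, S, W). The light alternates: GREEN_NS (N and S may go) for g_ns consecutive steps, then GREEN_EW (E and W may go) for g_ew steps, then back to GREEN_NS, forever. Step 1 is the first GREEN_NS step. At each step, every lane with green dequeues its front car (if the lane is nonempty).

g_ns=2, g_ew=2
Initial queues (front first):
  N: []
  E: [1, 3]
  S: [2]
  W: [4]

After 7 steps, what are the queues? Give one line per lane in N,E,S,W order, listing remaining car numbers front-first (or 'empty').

Step 1 [NS]: N:empty,E:wait,S:car2-GO,W:wait | queues: N=0 E=2 S=0 W=1
Step 2 [NS]: N:empty,E:wait,S:empty,W:wait | queues: N=0 E=2 S=0 W=1
Step 3 [EW]: N:wait,E:car1-GO,S:wait,W:car4-GO | queues: N=0 E=1 S=0 W=0
Step 4 [EW]: N:wait,E:car3-GO,S:wait,W:empty | queues: N=0 E=0 S=0 W=0

N: empty
E: empty
S: empty
W: empty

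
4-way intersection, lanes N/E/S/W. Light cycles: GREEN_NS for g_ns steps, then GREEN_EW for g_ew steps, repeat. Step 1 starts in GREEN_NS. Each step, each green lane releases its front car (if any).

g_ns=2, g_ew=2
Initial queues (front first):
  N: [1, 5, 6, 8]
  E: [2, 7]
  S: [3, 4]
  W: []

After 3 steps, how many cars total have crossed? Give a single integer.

Step 1 [NS]: N:car1-GO,E:wait,S:car3-GO,W:wait | queues: N=3 E=2 S=1 W=0
Step 2 [NS]: N:car5-GO,E:wait,S:car4-GO,W:wait | queues: N=2 E=2 S=0 W=0
Step 3 [EW]: N:wait,E:car2-GO,S:wait,W:empty | queues: N=2 E=1 S=0 W=0
Cars crossed by step 3: 5

Answer: 5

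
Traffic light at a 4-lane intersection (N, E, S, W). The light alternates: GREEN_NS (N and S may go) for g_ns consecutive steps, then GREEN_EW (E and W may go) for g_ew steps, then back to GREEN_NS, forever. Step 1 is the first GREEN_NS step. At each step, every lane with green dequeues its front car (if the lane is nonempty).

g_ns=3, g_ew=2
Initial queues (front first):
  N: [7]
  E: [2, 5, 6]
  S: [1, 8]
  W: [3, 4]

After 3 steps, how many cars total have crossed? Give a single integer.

Step 1 [NS]: N:car7-GO,E:wait,S:car1-GO,W:wait | queues: N=0 E=3 S=1 W=2
Step 2 [NS]: N:empty,E:wait,S:car8-GO,W:wait | queues: N=0 E=3 S=0 W=2
Step 3 [NS]: N:empty,E:wait,S:empty,W:wait | queues: N=0 E=3 S=0 W=2
Cars crossed by step 3: 3

Answer: 3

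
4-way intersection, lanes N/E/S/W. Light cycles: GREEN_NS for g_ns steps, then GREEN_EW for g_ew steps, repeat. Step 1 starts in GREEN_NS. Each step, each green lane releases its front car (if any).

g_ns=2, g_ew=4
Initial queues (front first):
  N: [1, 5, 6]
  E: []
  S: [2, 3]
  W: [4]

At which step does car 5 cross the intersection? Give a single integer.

Step 1 [NS]: N:car1-GO,E:wait,S:car2-GO,W:wait | queues: N=2 E=0 S=1 W=1
Step 2 [NS]: N:car5-GO,E:wait,S:car3-GO,W:wait | queues: N=1 E=0 S=0 W=1
Step 3 [EW]: N:wait,E:empty,S:wait,W:car4-GO | queues: N=1 E=0 S=0 W=0
Step 4 [EW]: N:wait,E:empty,S:wait,W:empty | queues: N=1 E=0 S=0 W=0
Step 5 [EW]: N:wait,E:empty,S:wait,W:empty | queues: N=1 E=0 S=0 W=0
Step 6 [EW]: N:wait,E:empty,S:wait,W:empty | queues: N=1 E=0 S=0 W=0
Step 7 [NS]: N:car6-GO,E:wait,S:empty,W:wait | queues: N=0 E=0 S=0 W=0
Car 5 crosses at step 2

2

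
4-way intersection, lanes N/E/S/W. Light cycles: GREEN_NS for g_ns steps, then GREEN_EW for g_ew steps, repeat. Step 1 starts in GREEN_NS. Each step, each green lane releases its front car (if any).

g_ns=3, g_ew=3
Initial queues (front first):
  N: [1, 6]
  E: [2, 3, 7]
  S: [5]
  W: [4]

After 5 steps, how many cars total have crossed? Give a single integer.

Step 1 [NS]: N:car1-GO,E:wait,S:car5-GO,W:wait | queues: N=1 E=3 S=0 W=1
Step 2 [NS]: N:car6-GO,E:wait,S:empty,W:wait | queues: N=0 E=3 S=0 W=1
Step 3 [NS]: N:empty,E:wait,S:empty,W:wait | queues: N=0 E=3 S=0 W=1
Step 4 [EW]: N:wait,E:car2-GO,S:wait,W:car4-GO | queues: N=0 E=2 S=0 W=0
Step 5 [EW]: N:wait,E:car3-GO,S:wait,W:empty | queues: N=0 E=1 S=0 W=0
Cars crossed by step 5: 6

Answer: 6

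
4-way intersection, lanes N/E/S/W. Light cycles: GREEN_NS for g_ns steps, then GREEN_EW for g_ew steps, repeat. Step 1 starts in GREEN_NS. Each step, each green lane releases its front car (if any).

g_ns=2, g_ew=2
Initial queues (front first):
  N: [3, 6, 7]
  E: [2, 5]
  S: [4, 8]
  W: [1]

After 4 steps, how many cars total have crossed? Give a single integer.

Answer: 7

Derivation:
Step 1 [NS]: N:car3-GO,E:wait,S:car4-GO,W:wait | queues: N=2 E=2 S=1 W=1
Step 2 [NS]: N:car6-GO,E:wait,S:car8-GO,W:wait | queues: N=1 E=2 S=0 W=1
Step 3 [EW]: N:wait,E:car2-GO,S:wait,W:car1-GO | queues: N=1 E=1 S=0 W=0
Step 4 [EW]: N:wait,E:car5-GO,S:wait,W:empty | queues: N=1 E=0 S=0 W=0
Cars crossed by step 4: 7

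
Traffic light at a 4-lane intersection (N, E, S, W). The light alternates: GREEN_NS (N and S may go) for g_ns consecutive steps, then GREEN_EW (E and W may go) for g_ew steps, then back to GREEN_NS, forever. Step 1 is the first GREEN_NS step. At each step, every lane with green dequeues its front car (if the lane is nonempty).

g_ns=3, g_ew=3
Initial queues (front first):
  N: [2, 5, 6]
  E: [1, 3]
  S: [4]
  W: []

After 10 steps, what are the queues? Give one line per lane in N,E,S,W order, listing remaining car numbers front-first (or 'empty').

Step 1 [NS]: N:car2-GO,E:wait,S:car4-GO,W:wait | queues: N=2 E=2 S=0 W=0
Step 2 [NS]: N:car5-GO,E:wait,S:empty,W:wait | queues: N=1 E=2 S=0 W=0
Step 3 [NS]: N:car6-GO,E:wait,S:empty,W:wait | queues: N=0 E=2 S=0 W=0
Step 4 [EW]: N:wait,E:car1-GO,S:wait,W:empty | queues: N=0 E=1 S=0 W=0
Step 5 [EW]: N:wait,E:car3-GO,S:wait,W:empty | queues: N=0 E=0 S=0 W=0

N: empty
E: empty
S: empty
W: empty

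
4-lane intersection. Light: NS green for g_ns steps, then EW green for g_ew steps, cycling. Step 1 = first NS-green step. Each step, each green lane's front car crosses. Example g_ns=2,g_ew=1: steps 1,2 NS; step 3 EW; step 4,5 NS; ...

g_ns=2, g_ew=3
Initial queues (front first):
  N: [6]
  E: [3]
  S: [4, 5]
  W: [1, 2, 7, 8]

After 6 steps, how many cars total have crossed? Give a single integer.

Answer: 7

Derivation:
Step 1 [NS]: N:car6-GO,E:wait,S:car4-GO,W:wait | queues: N=0 E=1 S=1 W=4
Step 2 [NS]: N:empty,E:wait,S:car5-GO,W:wait | queues: N=0 E=1 S=0 W=4
Step 3 [EW]: N:wait,E:car3-GO,S:wait,W:car1-GO | queues: N=0 E=0 S=0 W=3
Step 4 [EW]: N:wait,E:empty,S:wait,W:car2-GO | queues: N=0 E=0 S=0 W=2
Step 5 [EW]: N:wait,E:empty,S:wait,W:car7-GO | queues: N=0 E=0 S=0 W=1
Step 6 [NS]: N:empty,E:wait,S:empty,W:wait | queues: N=0 E=0 S=0 W=1
Cars crossed by step 6: 7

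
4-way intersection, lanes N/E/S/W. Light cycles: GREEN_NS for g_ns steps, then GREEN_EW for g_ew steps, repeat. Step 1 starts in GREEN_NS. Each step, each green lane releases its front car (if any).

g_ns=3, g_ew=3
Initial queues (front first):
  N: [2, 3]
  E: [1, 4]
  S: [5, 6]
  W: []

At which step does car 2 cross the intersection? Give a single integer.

Step 1 [NS]: N:car2-GO,E:wait,S:car5-GO,W:wait | queues: N=1 E=2 S=1 W=0
Step 2 [NS]: N:car3-GO,E:wait,S:car6-GO,W:wait | queues: N=0 E=2 S=0 W=0
Step 3 [NS]: N:empty,E:wait,S:empty,W:wait | queues: N=0 E=2 S=0 W=0
Step 4 [EW]: N:wait,E:car1-GO,S:wait,W:empty | queues: N=0 E=1 S=0 W=0
Step 5 [EW]: N:wait,E:car4-GO,S:wait,W:empty | queues: N=0 E=0 S=0 W=0
Car 2 crosses at step 1

1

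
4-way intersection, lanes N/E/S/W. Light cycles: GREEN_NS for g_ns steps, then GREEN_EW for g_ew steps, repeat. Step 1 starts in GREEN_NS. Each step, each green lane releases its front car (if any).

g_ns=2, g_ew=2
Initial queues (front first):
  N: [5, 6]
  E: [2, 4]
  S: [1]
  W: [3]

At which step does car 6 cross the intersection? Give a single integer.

Step 1 [NS]: N:car5-GO,E:wait,S:car1-GO,W:wait | queues: N=1 E=2 S=0 W=1
Step 2 [NS]: N:car6-GO,E:wait,S:empty,W:wait | queues: N=0 E=2 S=0 W=1
Step 3 [EW]: N:wait,E:car2-GO,S:wait,W:car3-GO | queues: N=0 E=1 S=0 W=0
Step 4 [EW]: N:wait,E:car4-GO,S:wait,W:empty | queues: N=0 E=0 S=0 W=0
Car 6 crosses at step 2

2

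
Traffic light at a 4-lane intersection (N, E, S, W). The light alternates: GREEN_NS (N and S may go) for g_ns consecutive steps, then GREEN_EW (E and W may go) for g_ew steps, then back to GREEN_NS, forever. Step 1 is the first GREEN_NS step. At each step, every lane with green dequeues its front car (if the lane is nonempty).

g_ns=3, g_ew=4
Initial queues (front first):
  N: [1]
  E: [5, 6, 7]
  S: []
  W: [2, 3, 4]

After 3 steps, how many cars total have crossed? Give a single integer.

Step 1 [NS]: N:car1-GO,E:wait,S:empty,W:wait | queues: N=0 E=3 S=0 W=3
Step 2 [NS]: N:empty,E:wait,S:empty,W:wait | queues: N=0 E=3 S=0 W=3
Step 3 [NS]: N:empty,E:wait,S:empty,W:wait | queues: N=0 E=3 S=0 W=3
Cars crossed by step 3: 1

Answer: 1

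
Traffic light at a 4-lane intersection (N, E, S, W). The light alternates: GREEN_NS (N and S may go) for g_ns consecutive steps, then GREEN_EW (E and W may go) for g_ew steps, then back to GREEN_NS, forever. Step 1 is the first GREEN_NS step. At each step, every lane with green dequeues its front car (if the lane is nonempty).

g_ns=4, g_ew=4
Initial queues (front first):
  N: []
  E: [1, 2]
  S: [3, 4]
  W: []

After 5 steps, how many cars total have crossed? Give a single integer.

Step 1 [NS]: N:empty,E:wait,S:car3-GO,W:wait | queues: N=0 E=2 S=1 W=0
Step 2 [NS]: N:empty,E:wait,S:car4-GO,W:wait | queues: N=0 E=2 S=0 W=0
Step 3 [NS]: N:empty,E:wait,S:empty,W:wait | queues: N=0 E=2 S=0 W=0
Step 4 [NS]: N:empty,E:wait,S:empty,W:wait | queues: N=0 E=2 S=0 W=0
Step 5 [EW]: N:wait,E:car1-GO,S:wait,W:empty | queues: N=0 E=1 S=0 W=0
Cars crossed by step 5: 3

Answer: 3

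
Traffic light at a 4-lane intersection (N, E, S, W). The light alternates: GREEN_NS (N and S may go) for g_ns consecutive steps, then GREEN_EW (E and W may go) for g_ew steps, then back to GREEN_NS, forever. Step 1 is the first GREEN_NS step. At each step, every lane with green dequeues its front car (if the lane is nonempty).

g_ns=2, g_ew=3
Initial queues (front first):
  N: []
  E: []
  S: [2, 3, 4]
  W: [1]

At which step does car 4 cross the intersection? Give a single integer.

Step 1 [NS]: N:empty,E:wait,S:car2-GO,W:wait | queues: N=0 E=0 S=2 W=1
Step 2 [NS]: N:empty,E:wait,S:car3-GO,W:wait | queues: N=0 E=0 S=1 W=1
Step 3 [EW]: N:wait,E:empty,S:wait,W:car1-GO | queues: N=0 E=0 S=1 W=0
Step 4 [EW]: N:wait,E:empty,S:wait,W:empty | queues: N=0 E=0 S=1 W=0
Step 5 [EW]: N:wait,E:empty,S:wait,W:empty | queues: N=0 E=0 S=1 W=0
Step 6 [NS]: N:empty,E:wait,S:car4-GO,W:wait | queues: N=0 E=0 S=0 W=0
Car 4 crosses at step 6

6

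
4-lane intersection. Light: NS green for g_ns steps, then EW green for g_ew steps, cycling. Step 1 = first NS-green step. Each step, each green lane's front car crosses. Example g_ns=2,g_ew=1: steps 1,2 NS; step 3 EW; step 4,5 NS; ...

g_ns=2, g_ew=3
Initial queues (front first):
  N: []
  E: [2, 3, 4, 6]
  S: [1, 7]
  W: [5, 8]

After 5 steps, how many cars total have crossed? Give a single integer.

Step 1 [NS]: N:empty,E:wait,S:car1-GO,W:wait | queues: N=0 E=4 S=1 W=2
Step 2 [NS]: N:empty,E:wait,S:car7-GO,W:wait | queues: N=0 E=4 S=0 W=2
Step 3 [EW]: N:wait,E:car2-GO,S:wait,W:car5-GO | queues: N=0 E=3 S=0 W=1
Step 4 [EW]: N:wait,E:car3-GO,S:wait,W:car8-GO | queues: N=0 E=2 S=0 W=0
Step 5 [EW]: N:wait,E:car4-GO,S:wait,W:empty | queues: N=0 E=1 S=0 W=0
Cars crossed by step 5: 7

Answer: 7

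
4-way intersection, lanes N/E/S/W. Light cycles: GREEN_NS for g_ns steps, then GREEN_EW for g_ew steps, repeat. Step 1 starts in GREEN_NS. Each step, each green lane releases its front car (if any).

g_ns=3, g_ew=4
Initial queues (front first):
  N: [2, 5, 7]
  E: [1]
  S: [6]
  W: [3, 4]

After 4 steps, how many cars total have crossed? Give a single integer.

Step 1 [NS]: N:car2-GO,E:wait,S:car6-GO,W:wait | queues: N=2 E=1 S=0 W=2
Step 2 [NS]: N:car5-GO,E:wait,S:empty,W:wait | queues: N=1 E=1 S=0 W=2
Step 3 [NS]: N:car7-GO,E:wait,S:empty,W:wait | queues: N=0 E=1 S=0 W=2
Step 4 [EW]: N:wait,E:car1-GO,S:wait,W:car3-GO | queues: N=0 E=0 S=0 W=1
Cars crossed by step 4: 6

Answer: 6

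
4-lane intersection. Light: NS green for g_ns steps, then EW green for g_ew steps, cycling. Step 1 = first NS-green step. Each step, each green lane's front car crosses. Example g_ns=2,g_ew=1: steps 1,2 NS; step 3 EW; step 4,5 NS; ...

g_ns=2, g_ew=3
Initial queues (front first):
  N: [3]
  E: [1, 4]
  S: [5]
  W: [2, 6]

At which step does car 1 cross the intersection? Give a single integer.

Step 1 [NS]: N:car3-GO,E:wait,S:car5-GO,W:wait | queues: N=0 E=2 S=0 W=2
Step 2 [NS]: N:empty,E:wait,S:empty,W:wait | queues: N=0 E=2 S=0 W=2
Step 3 [EW]: N:wait,E:car1-GO,S:wait,W:car2-GO | queues: N=0 E=1 S=0 W=1
Step 4 [EW]: N:wait,E:car4-GO,S:wait,W:car6-GO | queues: N=0 E=0 S=0 W=0
Car 1 crosses at step 3

3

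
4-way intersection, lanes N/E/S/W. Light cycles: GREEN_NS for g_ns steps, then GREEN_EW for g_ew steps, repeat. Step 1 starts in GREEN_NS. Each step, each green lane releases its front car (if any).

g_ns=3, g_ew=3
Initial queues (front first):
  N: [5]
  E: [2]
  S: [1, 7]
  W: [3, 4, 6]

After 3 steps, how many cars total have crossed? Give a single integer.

Step 1 [NS]: N:car5-GO,E:wait,S:car1-GO,W:wait | queues: N=0 E=1 S=1 W=3
Step 2 [NS]: N:empty,E:wait,S:car7-GO,W:wait | queues: N=0 E=1 S=0 W=3
Step 3 [NS]: N:empty,E:wait,S:empty,W:wait | queues: N=0 E=1 S=0 W=3
Cars crossed by step 3: 3

Answer: 3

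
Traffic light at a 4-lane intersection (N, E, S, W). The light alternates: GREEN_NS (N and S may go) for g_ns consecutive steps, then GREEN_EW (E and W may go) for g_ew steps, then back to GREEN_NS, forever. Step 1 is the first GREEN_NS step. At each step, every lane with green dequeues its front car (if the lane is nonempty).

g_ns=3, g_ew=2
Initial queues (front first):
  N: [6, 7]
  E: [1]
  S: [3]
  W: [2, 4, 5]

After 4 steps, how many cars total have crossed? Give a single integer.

Answer: 5

Derivation:
Step 1 [NS]: N:car6-GO,E:wait,S:car3-GO,W:wait | queues: N=1 E=1 S=0 W=3
Step 2 [NS]: N:car7-GO,E:wait,S:empty,W:wait | queues: N=0 E=1 S=0 W=3
Step 3 [NS]: N:empty,E:wait,S:empty,W:wait | queues: N=0 E=1 S=0 W=3
Step 4 [EW]: N:wait,E:car1-GO,S:wait,W:car2-GO | queues: N=0 E=0 S=0 W=2
Cars crossed by step 4: 5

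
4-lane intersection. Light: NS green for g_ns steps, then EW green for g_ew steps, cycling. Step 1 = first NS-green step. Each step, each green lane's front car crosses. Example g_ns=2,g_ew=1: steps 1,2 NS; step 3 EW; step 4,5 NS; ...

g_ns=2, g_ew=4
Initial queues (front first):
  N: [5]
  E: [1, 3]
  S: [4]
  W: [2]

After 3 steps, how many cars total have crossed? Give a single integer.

Answer: 4

Derivation:
Step 1 [NS]: N:car5-GO,E:wait,S:car4-GO,W:wait | queues: N=0 E=2 S=0 W=1
Step 2 [NS]: N:empty,E:wait,S:empty,W:wait | queues: N=0 E=2 S=0 W=1
Step 3 [EW]: N:wait,E:car1-GO,S:wait,W:car2-GO | queues: N=0 E=1 S=0 W=0
Cars crossed by step 3: 4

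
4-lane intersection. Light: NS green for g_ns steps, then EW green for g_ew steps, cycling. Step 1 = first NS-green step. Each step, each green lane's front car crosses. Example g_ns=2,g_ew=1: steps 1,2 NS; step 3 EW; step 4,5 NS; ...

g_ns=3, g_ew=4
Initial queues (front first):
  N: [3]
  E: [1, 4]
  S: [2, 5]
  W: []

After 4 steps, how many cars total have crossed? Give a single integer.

Answer: 4

Derivation:
Step 1 [NS]: N:car3-GO,E:wait,S:car2-GO,W:wait | queues: N=0 E=2 S=1 W=0
Step 2 [NS]: N:empty,E:wait,S:car5-GO,W:wait | queues: N=0 E=2 S=0 W=0
Step 3 [NS]: N:empty,E:wait,S:empty,W:wait | queues: N=0 E=2 S=0 W=0
Step 4 [EW]: N:wait,E:car1-GO,S:wait,W:empty | queues: N=0 E=1 S=0 W=0
Cars crossed by step 4: 4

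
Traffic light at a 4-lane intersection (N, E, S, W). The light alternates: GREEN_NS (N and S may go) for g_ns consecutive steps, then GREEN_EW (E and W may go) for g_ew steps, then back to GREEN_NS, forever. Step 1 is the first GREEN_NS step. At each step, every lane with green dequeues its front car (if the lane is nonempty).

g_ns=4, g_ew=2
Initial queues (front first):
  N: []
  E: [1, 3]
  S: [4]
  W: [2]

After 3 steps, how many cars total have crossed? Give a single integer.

Step 1 [NS]: N:empty,E:wait,S:car4-GO,W:wait | queues: N=0 E=2 S=0 W=1
Step 2 [NS]: N:empty,E:wait,S:empty,W:wait | queues: N=0 E=2 S=0 W=1
Step 3 [NS]: N:empty,E:wait,S:empty,W:wait | queues: N=0 E=2 S=0 W=1
Cars crossed by step 3: 1

Answer: 1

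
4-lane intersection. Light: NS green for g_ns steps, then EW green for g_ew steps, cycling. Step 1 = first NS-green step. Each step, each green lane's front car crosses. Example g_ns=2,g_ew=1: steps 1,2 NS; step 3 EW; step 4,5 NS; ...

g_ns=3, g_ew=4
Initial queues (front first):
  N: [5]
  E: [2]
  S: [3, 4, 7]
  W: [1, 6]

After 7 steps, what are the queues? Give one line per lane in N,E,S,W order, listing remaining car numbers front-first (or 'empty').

Step 1 [NS]: N:car5-GO,E:wait,S:car3-GO,W:wait | queues: N=0 E=1 S=2 W=2
Step 2 [NS]: N:empty,E:wait,S:car4-GO,W:wait | queues: N=0 E=1 S=1 W=2
Step 3 [NS]: N:empty,E:wait,S:car7-GO,W:wait | queues: N=0 E=1 S=0 W=2
Step 4 [EW]: N:wait,E:car2-GO,S:wait,W:car1-GO | queues: N=0 E=0 S=0 W=1
Step 5 [EW]: N:wait,E:empty,S:wait,W:car6-GO | queues: N=0 E=0 S=0 W=0

N: empty
E: empty
S: empty
W: empty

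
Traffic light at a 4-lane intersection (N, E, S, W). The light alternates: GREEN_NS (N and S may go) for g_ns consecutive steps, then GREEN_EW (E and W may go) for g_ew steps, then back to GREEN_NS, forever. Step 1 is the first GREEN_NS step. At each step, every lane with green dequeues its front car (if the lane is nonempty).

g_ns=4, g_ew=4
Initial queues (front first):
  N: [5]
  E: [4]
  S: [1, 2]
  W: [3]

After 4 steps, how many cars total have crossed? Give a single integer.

Step 1 [NS]: N:car5-GO,E:wait,S:car1-GO,W:wait | queues: N=0 E=1 S=1 W=1
Step 2 [NS]: N:empty,E:wait,S:car2-GO,W:wait | queues: N=0 E=1 S=0 W=1
Step 3 [NS]: N:empty,E:wait,S:empty,W:wait | queues: N=0 E=1 S=0 W=1
Step 4 [NS]: N:empty,E:wait,S:empty,W:wait | queues: N=0 E=1 S=0 W=1
Cars crossed by step 4: 3

Answer: 3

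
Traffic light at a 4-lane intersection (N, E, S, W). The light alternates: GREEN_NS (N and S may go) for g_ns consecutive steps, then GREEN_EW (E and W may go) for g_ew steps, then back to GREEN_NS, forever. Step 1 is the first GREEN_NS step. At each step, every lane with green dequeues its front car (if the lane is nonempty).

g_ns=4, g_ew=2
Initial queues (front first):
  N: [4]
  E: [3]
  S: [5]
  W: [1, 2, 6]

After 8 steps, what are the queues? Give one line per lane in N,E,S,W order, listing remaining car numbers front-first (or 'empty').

Step 1 [NS]: N:car4-GO,E:wait,S:car5-GO,W:wait | queues: N=0 E=1 S=0 W=3
Step 2 [NS]: N:empty,E:wait,S:empty,W:wait | queues: N=0 E=1 S=0 W=3
Step 3 [NS]: N:empty,E:wait,S:empty,W:wait | queues: N=0 E=1 S=0 W=3
Step 4 [NS]: N:empty,E:wait,S:empty,W:wait | queues: N=0 E=1 S=0 W=3
Step 5 [EW]: N:wait,E:car3-GO,S:wait,W:car1-GO | queues: N=0 E=0 S=0 W=2
Step 6 [EW]: N:wait,E:empty,S:wait,W:car2-GO | queues: N=0 E=0 S=0 W=1
Step 7 [NS]: N:empty,E:wait,S:empty,W:wait | queues: N=0 E=0 S=0 W=1
Step 8 [NS]: N:empty,E:wait,S:empty,W:wait | queues: N=0 E=0 S=0 W=1

N: empty
E: empty
S: empty
W: 6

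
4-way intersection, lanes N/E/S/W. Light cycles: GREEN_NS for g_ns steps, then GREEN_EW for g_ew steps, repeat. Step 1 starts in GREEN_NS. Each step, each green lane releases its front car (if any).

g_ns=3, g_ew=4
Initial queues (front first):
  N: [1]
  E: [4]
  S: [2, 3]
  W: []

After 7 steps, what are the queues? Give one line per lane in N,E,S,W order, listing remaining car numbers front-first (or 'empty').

Step 1 [NS]: N:car1-GO,E:wait,S:car2-GO,W:wait | queues: N=0 E=1 S=1 W=0
Step 2 [NS]: N:empty,E:wait,S:car3-GO,W:wait | queues: N=0 E=1 S=0 W=0
Step 3 [NS]: N:empty,E:wait,S:empty,W:wait | queues: N=0 E=1 S=0 W=0
Step 4 [EW]: N:wait,E:car4-GO,S:wait,W:empty | queues: N=0 E=0 S=0 W=0

N: empty
E: empty
S: empty
W: empty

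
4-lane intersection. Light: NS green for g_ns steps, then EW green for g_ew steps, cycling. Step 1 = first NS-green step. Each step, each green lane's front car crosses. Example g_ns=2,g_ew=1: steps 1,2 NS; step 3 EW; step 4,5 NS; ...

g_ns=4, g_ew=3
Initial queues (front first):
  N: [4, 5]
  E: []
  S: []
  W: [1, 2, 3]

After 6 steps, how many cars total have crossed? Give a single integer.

Answer: 4

Derivation:
Step 1 [NS]: N:car4-GO,E:wait,S:empty,W:wait | queues: N=1 E=0 S=0 W=3
Step 2 [NS]: N:car5-GO,E:wait,S:empty,W:wait | queues: N=0 E=0 S=0 W=3
Step 3 [NS]: N:empty,E:wait,S:empty,W:wait | queues: N=0 E=0 S=0 W=3
Step 4 [NS]: N:empty,E:wait,S:empty,W:wait | queues: N=0 E=0 S=0 W=3
Step 5 [EW]: N:wait,E:empty,S:wait,W:car1-GO | queues: N=0 E=0 S=0 W=2
Step 6 [EW]: N:wait,E:empty,S:wait,W:car2-GO | queues: N=0 E=0 S=0 W=1
Cars crossed by step 6: 4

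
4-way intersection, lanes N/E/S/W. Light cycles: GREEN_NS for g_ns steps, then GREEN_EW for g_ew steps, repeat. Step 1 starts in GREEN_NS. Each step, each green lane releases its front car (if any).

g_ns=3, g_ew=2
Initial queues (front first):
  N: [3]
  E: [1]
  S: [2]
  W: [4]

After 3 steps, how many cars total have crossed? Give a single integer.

Step 1 [NS]: N:car3-GO,E:wait,S:car2-GO,W:wait | queues: N=0 E=1 S=0 W=1
Step 2 [NS]: N:empty,E:wait,S:empty,W:wait | queues: N=0 E=1 S=0 W=1
Step 3 [NS]: N:empty,E:wait,S:empty,W:wait | queues: N=0 E=1 S=0 W=1
Cars crossed by step 3: 2

Answer: 2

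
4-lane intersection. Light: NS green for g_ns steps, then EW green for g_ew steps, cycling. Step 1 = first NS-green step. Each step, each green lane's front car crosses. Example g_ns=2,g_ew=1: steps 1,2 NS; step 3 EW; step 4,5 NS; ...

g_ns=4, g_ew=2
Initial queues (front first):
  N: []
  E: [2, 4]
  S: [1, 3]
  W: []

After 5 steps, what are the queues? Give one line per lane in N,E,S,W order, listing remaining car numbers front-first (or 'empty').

Step 1 [NS]: N:empty,E:wait,S:car1-GO,W:wait | queues: N=0 E=2 S=1 W=0
Step 2 [NS]: N:empty,E:wait,S:car3-GO,W:wait | queues: N=0 E=2 S=0 W=0
Step 3 [NS]: N:empty,E:wait,S:empty,W:wait | queues: N=0 E=2 S=0 W=0
Step 4 [NS]: N:empty,E:wait,S:empty,W:wait | queues: N=0 E=2 S=0 W=0
Step 5 [EW]: N:wait,E:car2-GO,S:wait,W:empty | queues: N=0 E=1 S=0 W=0

N: empty
E: 4
S: empty
W: empty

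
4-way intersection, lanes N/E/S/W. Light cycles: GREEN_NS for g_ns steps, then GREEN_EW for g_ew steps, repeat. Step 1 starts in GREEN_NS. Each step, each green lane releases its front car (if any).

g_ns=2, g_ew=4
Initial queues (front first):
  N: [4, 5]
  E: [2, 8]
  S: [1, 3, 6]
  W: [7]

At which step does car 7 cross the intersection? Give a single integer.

Step 1 [NS]: N:car4-GO,E:wait,S:car1-GO,W:wait | queues: N=1 E=2 S=2 W=1
Step 2 [NS]: N:car5-GO,E:wait,S:car3-GO,W:wait | queues: N=0 E=2 S=1 W=1
Step 3 [EW]: N:wait,E:car2-GO,S:wait,W:car7-GO | queues: N=0 E=1 S=1 W=0
Step 4 [EW]: N:wait,E:car8-GO,S:wait,W:empty | queues: N=0 E=0 S=1 W=0
Step 5 [EW]: N:wait,E:empty,S:wait,W:empty | queues: N=0 E=0 S=1 W=0
Step 6 [EW]: N:wait,E:empty,S:wait,W:empty | queues: N=0 E=0 S=1 W=0
Step 7 [NS]: N:empty,E:wait,S:car6-GO,W:wait | queues: N=0 E=0 S=0 W=0
Car 7 crosses at step 3

3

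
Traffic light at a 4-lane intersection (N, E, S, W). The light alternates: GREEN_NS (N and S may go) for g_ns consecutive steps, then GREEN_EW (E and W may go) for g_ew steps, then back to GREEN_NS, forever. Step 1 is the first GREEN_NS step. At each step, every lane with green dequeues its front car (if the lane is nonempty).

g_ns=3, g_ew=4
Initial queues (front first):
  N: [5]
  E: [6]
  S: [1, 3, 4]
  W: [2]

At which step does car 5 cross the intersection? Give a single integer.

Step 1 [NS]: N:car5-GO,E:wait,S:car1-GO,W:wait | queues: N=0 E=1 S=2 W=1
Step 2 [NS]: N:empty,E:wait,S:car3-GO,W:wait | queues: N=0 E=1 S=1 W=1
Step 3 [NS]: N:empty,E:wait,S:car4-GO,W:wait | queues: N=0 E=1 S=0 W=1
Step 4 [EW]: N:wait,E:car6-GO,S:wait,W:car2-GO | queues: N=0 E=0 S=0 W=0
Car 5 crosses at step 1

1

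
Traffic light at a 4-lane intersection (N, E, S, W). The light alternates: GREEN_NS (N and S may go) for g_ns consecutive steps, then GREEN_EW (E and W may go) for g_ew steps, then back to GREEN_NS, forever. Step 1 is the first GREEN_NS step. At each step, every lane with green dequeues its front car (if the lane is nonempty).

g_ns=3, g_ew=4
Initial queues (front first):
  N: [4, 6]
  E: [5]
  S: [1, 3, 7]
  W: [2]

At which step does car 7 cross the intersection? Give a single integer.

Step 1 [NS]: N:car4-GO,E:wait,S:car1-GO,W:wait | queues: N=1 E=1 S=2 W=1
Step 2 [NS]: N:car6-GO,E:wait,S:car3-GO,W:wait | queues: N=0 E=1 S=1 W=1
Step 3 [NS]: N:empty,E:wait,S:car7-GO,W:wait | queues: N=0 E=1 S=0 W=1
Step 4 [EW]: N:wait,E:car5-GO,S:wait,W:car2-GO | queues: N=0 E=0 S=0 W=0
Car 7 crosses at step 3

3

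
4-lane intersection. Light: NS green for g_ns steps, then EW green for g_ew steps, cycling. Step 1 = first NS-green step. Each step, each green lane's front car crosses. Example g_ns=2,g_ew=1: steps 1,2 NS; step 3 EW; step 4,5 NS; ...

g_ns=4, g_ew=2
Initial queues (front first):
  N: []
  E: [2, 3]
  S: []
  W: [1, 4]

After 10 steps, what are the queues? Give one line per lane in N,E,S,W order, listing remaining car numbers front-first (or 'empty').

Step 1 [NS]: N:empty,E:wait,S:empty,W:wait | queues: N=0 E=2 S=0 W=2
Step 2 [NS]: N:empty,E:wait,S:empty,W:wait | queues: N=0 E=2 S=0 W=2
Step 3 [NS]: N:empty,E:wait,S:empty,W:wait | queues: N=0 E=2 S=0 W=2
Step 4 [NS]: N:empty,E:wait,S:empty,W:wait | queues: N=0 E=2 S=0 W=2
Step 5 [EW]: N:wait,E:car2-GO,S:wait,W:car1-GO | queues: N=0 E=1 S=0 W=1
Step 6 [EW]: N:wait,E:car3-GO,S:wait,W:car4-GO | queues: N=0 E=0 S=0 W=0

N: empty
E: empty
S: empty
W: empty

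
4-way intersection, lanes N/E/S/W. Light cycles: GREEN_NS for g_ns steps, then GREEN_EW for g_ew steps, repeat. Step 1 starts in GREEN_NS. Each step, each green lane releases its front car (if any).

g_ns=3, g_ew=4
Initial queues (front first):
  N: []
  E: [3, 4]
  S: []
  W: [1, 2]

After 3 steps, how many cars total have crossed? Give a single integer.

Answer: 0

Derivation:
Step 1 [NS]: N:empty,E:wait,S:empty,W:wait | queues: N=0 E=2 S=0 W=2
Step 2 [NS]: N:empty,E:wait,S:empty,W:wait | queues: N=0 E=2 S=0 W=2
Step 3 [NS]: N:empty,E:wait,S:empty,W:wait | queues: N=0 E=2 S=0 W=2
Cars crossed by step 3: 0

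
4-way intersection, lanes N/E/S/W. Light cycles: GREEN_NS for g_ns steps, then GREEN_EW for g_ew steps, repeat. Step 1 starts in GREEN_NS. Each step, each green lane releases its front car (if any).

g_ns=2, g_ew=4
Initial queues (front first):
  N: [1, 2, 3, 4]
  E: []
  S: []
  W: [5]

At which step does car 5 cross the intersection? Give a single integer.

Step 1 [NS]: N:car1-GO,E:wait,S:empty,W:wait | queues: N=3 E=0 S=0 W=1
Step 2 [NS]: N:car2-GO,E:wait,S:empty,W:wait | queues: N=2 E=0 S=0 W=1
Step 3 [EW]: N:wait,E:empty,S:wait,W:car5-GO | queues: N=2 E=0 S=0 W=0
Step 4 [EW]: N:wait,E:empty,S:wait,W:empty | queues: N=2 E=0 S=0 W=0
Step 5 [EW]: N:wait,E:empty,S:wait,W:empty | queues: N=2 E=0 S=0 W=0
Step 6 [EW]: N:wait,E:empty,S:wait,W:empty | queues: N=2 E=0 S=0 W=0
Step 7 [NS]: N:car3-GO,E:wait,S:empty,W:wait | queues: N=1 E=0 S=0 W=0
Step 8 [NS]: N:car4-GO,E:wait,S:empty,W:wait | queues: N=0 E=0 S=0 W=0
Car 5 crosses at step 3

3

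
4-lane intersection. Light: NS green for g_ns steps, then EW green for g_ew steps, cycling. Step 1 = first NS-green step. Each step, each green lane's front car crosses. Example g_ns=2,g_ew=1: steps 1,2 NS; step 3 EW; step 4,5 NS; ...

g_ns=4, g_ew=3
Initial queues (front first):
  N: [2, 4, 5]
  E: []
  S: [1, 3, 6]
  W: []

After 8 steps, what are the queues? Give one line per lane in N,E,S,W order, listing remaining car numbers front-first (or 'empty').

Step 1 [NS]: N:car2-GO,E:wait,S:car1-GO,W:wait | queues: N=2 E=0 S=2 W=0
Step 2 [NS]: N:car4-GO,E:wait,S:car3-GO,W:wait | queues: N=1 E=0 S=1 W=0
Step 3 [NS]: N:car5-GO,E:wait,S:car6-GO,W:wait | queues: N=0 E=0 S=0 W=0

N: empty
E: empty
S: empty
W: empty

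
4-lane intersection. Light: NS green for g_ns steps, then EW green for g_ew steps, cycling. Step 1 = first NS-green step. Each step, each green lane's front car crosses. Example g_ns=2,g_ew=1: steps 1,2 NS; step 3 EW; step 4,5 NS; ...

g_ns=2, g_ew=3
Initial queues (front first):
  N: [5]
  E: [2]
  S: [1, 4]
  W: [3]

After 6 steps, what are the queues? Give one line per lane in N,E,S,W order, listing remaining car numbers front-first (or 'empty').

Step 1 [NS]: N:car5-GO,E:wait,S:car1-GO,W:wait | queues: N=0 E=1 S=1 W=1
Step 2 [NS]: N:empty,E:wait,S:car4-GO,W:wait | queues: N=0 E=1 S=0 W=1
Step 3 [EW]: N:wait,E:car2-GO,S:wait,W:car3-GO | queues: N=0 E=0 S=0 W=0

N: empty
E: empty
S: empty
W: empty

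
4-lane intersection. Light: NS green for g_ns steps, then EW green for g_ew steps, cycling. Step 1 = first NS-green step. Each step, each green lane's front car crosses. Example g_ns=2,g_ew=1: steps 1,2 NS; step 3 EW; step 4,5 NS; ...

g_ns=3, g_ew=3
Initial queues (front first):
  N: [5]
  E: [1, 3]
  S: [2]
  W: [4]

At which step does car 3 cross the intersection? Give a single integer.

Step 1 [NS]: N:car5-GO,E:wait,S:car2-GO,W:wait | queues: N=0 E=2 S=0 W=1
Step 2 [NS]: N:empty,E:wait,S:empty,W:wait | queues: N=0 E=2 S=0 W=1
Step 3 [NS]: N:empty,E:wait,S:empty,W:wait | queues: N=0 E=2 S=0 W=1
Step 4 [EW]: N:wait,E:car1-GO,S:wait,W:car4-GO | queues: N=0 E=1 S=0 W=0
Step 5 [EW]: N:wait,E:car3-GO,S:wait,W:empty | queues: N=0 E=0 S=0 W=0
Car 3 crosses at step 5

5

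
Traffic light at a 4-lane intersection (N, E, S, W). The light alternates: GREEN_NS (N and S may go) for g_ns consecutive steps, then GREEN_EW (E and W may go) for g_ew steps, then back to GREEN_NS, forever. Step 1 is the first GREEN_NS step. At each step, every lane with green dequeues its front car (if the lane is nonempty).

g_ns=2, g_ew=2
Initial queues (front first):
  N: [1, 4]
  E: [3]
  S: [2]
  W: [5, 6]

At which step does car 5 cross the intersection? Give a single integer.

Step 1 [NS]: N:car1-GO,E:wait,S:car2-GO,W:wait | queues: N=1 E=1 S=0 W=2
Step 2 [NS]: N:car4-GO,E:wait,S:empty,W:wait | queues: N=0 E=1 S=0 W=2
Step 3 [EW]: N:wait,E:car3-GO,S:wait,W:car5-GO | queues: N=0 E=0 S=0 W=1
Step 4 [EW]: N:wait,E:empty,S:wait,W:car6-GO | queues: N=0 E=0 S=0 W=0
Car 5 crosses at step 3

3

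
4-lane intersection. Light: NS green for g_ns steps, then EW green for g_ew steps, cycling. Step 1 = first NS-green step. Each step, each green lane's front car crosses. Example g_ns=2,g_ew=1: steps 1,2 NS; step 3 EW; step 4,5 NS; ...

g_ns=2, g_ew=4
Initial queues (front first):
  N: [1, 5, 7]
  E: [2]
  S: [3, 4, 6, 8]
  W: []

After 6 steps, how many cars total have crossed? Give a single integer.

Step 1 [NS]: N:car1-GO,E:wait,S:car3-GO,W:wait | queues: N=2 E=1 S=3 W=0
Step 2 [NS]: N:car5-GO,E:wait,S:car4-GO,W:wait | queues: N=1 E=1 S=2 W=0
Step 3 [EW]: N:wait,E:car2-GO,S:wait,W:empty | queues: N=1 E=0 S=2 W=0
Step 4 [EW]: N:wait,E:empty,S:wait,W:empty | queues: N=1 E=0 S=2 W=0
Step 5 [EW]: N:wait,E:empty,S:wait,W:empty | queues: N=1 E=0 S=2 W=0
Step 6 [EW]: N:wait,E:empty,S:wait,W:empty | queues: N=1 E=0 S=2 W=0
Cars crossed by step 6: 5

Answer: 5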